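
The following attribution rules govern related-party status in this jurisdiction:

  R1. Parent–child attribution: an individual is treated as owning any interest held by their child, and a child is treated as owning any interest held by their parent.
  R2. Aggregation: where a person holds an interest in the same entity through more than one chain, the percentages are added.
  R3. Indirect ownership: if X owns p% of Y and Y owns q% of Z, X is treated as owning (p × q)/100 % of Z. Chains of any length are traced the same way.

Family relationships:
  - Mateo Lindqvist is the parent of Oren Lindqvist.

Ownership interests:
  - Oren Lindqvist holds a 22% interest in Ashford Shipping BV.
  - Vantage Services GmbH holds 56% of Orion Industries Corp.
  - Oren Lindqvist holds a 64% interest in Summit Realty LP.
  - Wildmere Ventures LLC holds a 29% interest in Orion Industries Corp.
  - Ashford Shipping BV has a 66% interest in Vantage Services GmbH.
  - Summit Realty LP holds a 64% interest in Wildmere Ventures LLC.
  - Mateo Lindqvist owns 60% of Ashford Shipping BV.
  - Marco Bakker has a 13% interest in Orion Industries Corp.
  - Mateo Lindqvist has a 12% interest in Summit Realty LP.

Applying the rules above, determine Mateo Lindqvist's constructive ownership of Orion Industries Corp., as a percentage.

By parent–child attribution (R1), Mateo Lindqvist is treated as also owning Oren Lindqvist's interest in Summit Realty LP, giving 12% + 64% = 76%.
By parent–child attribution (R1), Mateo Lindqvist is treated as also owning Oren Lindqvist's interest in Ashford Shipping BV, giving 60% + 22% = 82%.
Chain via Summit Realty LP → Wildmere Ventures LLC (R3): 76% × 64% × 29% = 14.1056% of Orion Industries Corp.
Chain via Ashford Shipping BV → Vantage Services GmbH (R3): 82% × 66% × 56% = 30.3072% of Orion Industries Corp.
Aggregating (R2): 14.1056% + 30.3072% = 44.4128%.

44.4128%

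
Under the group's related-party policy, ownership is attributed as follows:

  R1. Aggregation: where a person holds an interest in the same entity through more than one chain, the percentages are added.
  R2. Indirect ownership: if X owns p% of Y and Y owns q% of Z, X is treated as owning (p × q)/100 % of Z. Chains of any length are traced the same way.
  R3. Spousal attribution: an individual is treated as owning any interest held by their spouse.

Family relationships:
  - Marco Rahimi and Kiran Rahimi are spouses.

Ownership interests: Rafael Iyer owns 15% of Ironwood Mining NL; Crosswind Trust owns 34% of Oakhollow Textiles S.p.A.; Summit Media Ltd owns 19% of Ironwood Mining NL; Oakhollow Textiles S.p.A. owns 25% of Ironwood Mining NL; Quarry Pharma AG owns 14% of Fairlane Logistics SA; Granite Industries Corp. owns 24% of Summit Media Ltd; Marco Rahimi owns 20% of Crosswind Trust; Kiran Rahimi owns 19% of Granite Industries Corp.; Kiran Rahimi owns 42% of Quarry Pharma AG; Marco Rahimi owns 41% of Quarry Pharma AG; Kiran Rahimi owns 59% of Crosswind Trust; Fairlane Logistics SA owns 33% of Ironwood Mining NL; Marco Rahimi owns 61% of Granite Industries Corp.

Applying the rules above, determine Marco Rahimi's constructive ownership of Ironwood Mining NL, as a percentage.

By spousal attribution (R3), Marco Rahimi is treated as also owning Kiran Rahimi's interest in Crosswind Trust, giving 20% + 59% = 79%.
By spousal attribution (R3), Marco Rahimi is treated as also owning Kiran Rahimi's interest in Granite Industries Corp, giving 61% + 19% = 80%.
By spousal attribution (R3), Marco Rahimi is treated as also owning Kiran Rahimi's interest in Quarry Pharma AG, giving 41% + 42% = 83%.
Chain via Crosswind Trust → Oakhollow Textiles S.p.A. (R2): 79% × 34% × 25% = 6.715% of Ironwood Mining NL.
Chain via Granite Industries Corp. → Summit Media Ltd (R2): 80% × 24% × 19% = 3.648% of Ironwood Mining NL.
Chain via Quarry Pharma AG → Fairlane Logistics SA (R2): 83% × 14% × 33% = 3.8346% of Ironwood Mining NL.
Aggregating (R1): 6.715% + 3.648% + 3.8346% = 14.1976%.

14.1976%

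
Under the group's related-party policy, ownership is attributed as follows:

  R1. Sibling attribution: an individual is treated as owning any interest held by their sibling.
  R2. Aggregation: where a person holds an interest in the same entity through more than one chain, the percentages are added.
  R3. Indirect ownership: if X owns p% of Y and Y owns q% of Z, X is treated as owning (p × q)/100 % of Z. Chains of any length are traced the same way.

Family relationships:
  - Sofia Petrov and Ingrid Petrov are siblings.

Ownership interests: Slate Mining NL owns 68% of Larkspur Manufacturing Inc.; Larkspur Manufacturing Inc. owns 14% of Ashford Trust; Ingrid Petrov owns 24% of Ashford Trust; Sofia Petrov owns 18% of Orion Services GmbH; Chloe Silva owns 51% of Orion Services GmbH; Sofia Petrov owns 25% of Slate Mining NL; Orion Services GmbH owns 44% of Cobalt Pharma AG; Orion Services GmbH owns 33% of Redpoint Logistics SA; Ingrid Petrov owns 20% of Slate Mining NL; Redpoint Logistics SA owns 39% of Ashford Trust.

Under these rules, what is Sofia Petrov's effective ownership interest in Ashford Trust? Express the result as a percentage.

30.6006%

By sibling attribution (R1), Sofia Petrov is treated as also owning Ingrid Petrov's interest in Slate Mining NL, giving 25% + 20% = 45%.
By sibling attribution (R1), Sofia Petrov is treated as owning Ingrid Petrov's 24% interest in Ashford Trust.
Chain via Orion Services GmbH → Redpoint Logistics SA (R3): 18% × 33% × 39% = 2.3166% of Ashford Trust.
Chain via Slate Mining NL → Larkspur Manufacturing Inc. (R3): 45% × 68% × 14% = 4.284% of Ashford Trust.
Direct interest in Ashford Trust: 24%.
Aggregating (R2): 2.3166% + 4.284% + 24% = 30.6006%.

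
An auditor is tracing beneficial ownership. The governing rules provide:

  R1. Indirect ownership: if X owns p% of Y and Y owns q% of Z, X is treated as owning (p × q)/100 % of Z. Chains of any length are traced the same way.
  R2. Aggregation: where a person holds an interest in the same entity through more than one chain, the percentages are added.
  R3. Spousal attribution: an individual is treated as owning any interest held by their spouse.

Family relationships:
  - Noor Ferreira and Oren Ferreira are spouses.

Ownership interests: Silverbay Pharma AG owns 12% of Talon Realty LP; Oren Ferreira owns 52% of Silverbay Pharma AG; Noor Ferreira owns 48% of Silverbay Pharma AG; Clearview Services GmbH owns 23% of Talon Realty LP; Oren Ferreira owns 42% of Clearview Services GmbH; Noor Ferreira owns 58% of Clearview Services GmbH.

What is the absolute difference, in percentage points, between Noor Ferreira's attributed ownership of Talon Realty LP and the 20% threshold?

By spousal attribution (R3), Noor Ferreira is treated as also owning Oren Ferreira's interest in Clearview Services GmbH, giving 58% + 42% = 100%.
By spousal attribution (R3), Noor Ferreira is treated as also owning Oren Ferreira's interest in Silverbay Pharma AG, giving 48% + 52% = 100%.
Chain via Clearview Services GmbH (R1): 100% × 23% = 23% of Talon Realty LP.
Chain via Silverbay Pharma AG (R1): 100% × 12% = 12% of Talon Realty LP.
Aggregating (R2): 23% + 12% = 35%.
35% exceeds the 20% threshold by 15 percentage points.

15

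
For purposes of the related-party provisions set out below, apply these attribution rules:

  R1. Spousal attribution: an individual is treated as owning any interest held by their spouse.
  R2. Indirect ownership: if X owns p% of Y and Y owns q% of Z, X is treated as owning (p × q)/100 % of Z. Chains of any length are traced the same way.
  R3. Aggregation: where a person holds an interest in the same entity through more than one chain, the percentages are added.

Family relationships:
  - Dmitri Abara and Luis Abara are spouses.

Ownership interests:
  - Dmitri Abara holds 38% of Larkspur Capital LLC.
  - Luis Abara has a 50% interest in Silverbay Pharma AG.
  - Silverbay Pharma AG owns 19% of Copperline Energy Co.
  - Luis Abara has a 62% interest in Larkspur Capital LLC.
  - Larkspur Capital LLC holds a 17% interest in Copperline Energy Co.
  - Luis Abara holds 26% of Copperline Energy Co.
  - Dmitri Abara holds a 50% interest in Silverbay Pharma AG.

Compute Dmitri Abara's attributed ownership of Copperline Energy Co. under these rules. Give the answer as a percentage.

62%

By spousal attribution (R1), Dmitri Abara is treated as also owning Luis Abara's interest in Larkspur Capital LLC, giving 38% + 62% = 100%.
By spousal attribution (R1), Dmitri Abara is treated as also owning Luis Abara's interest in Silverbay Pharma AG, giving 50% + 50% = 100%.
By spousal attribution (R1), Dmitri Abara is treated as owning Luis Abara's 26% interest in Copperline Energy Co.
Chain via Larkspur Capital LLC (R2): 100% × 17% = 17% of Copperline Energy Co.
Chain via Silverbay Pharma AG (R2): 100% × 19% = 19% of Copperline Energy Co.
Direct interest in Copperline Energy Co: 26%.
Aggregating (R3): 17% + 19% + 26% = 62%.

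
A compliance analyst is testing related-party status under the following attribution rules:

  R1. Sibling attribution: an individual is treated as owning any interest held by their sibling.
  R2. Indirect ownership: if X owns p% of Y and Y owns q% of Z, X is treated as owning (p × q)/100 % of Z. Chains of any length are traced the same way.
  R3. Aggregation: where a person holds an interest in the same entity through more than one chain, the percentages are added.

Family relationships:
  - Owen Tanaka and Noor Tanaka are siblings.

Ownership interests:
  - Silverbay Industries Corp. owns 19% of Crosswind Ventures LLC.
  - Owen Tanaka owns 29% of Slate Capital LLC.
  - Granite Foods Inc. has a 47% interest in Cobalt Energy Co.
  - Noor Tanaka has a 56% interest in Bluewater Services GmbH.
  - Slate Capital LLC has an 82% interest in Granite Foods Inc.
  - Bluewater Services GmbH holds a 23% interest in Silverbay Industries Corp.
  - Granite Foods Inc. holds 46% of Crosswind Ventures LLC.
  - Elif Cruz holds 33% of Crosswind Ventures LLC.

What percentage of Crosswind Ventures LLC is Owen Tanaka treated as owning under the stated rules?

13.386%

By sibling attribution (R1), Owen Tanaka is treated as owning Noor Tanaka's 56% interest in Bluewater Services GmbH.
Chain via Slate Capital LLC → Granite Foods Inc. (R2): 29% × 82% × 46% = 10.9388% of Crosswind Ventures LLC.
Chain via Bluewater Services GmbH → Silverbay Industries Corp. (R2): 56% × 23% × 19% = 2.4472% of Crosswind Ventures LLC.
Aggregating (R3): 10.9388% + 2.4472% = 13.386%.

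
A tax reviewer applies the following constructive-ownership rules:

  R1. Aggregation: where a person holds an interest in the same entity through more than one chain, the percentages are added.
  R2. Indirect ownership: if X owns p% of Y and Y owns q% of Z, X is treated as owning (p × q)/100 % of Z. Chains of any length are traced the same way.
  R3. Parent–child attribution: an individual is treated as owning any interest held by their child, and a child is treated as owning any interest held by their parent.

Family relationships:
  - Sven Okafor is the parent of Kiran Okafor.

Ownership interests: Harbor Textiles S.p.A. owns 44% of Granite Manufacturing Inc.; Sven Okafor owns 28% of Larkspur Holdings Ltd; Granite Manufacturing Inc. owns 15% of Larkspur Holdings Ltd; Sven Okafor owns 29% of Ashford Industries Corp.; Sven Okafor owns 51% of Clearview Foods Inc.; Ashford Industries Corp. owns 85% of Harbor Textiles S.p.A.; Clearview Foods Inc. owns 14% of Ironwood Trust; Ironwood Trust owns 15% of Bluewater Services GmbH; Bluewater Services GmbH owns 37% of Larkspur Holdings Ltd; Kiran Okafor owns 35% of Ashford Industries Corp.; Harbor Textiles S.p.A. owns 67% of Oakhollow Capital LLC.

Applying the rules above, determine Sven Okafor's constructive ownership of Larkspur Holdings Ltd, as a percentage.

31.98667%

By parent–child attribution (R3), Sven Okafor is treated as also owning Kiran Okafor's interest in Ashford Industries Corp, giving 29% + 35% = 64%.
Chain via Ashford Industries Corp. → Harbor Textiles S.p.A. → Granite Manufacturing Inc. (R2): 64% × 85% × 44% × 15% = 3.5904% of Larkspur Holdings Ltd.
Chain via Clearview Foods Inc. → Ironwood Trust → Bluewater Services GmbH (R2): 51% × 14% × 15% × 37% = 0.39627% of Larkspur Holdings Ltd.
Direct interest in Larkspur Holdings Ltd: 28%.
Aggregating (R1): 3.5904% + 0.39627% + 28% = 31.98667%.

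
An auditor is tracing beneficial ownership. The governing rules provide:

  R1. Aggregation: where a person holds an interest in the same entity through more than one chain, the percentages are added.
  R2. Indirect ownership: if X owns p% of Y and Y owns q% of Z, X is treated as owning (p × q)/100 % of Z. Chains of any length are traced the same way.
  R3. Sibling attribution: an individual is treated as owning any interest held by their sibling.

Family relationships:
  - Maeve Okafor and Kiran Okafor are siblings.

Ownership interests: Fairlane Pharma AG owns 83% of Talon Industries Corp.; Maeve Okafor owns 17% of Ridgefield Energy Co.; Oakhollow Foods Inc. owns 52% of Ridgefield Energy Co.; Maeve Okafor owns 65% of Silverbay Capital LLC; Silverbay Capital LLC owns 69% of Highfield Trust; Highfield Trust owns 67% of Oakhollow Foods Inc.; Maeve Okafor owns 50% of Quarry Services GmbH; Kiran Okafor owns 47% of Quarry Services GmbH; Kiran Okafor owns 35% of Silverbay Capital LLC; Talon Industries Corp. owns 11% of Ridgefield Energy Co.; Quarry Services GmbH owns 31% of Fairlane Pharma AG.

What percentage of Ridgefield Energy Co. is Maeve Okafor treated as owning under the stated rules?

By sibling attribution (R3), Maeve Okafor is treated as also owning Kiran Okafor's interest in Quarry Services GmbH, giving 50% + 47% = 97%.
By sibling attribution (R3), Maeve Okafor is treated as also owning Kiran Okafor's interest in Silverbay Capital LLC, giving 65% + 35% = 100%.
Chain via Quarry Services GmbH → Fairlane Pharma AG → Talon Industries Corp. (R2): 97% × 31% × 83% × 11% = 2.745391% of Ridgefield Energy Co.
Chain via Silverbay Capital LLC → Highfield Trust → Oakhollow Foods Inc. (R2): 100% × 69% × 67% × 52% = 24.0396% of Ridgefield Energy Co.
Direct interest in Ridgefield Energy Co: 17%.
Aggregating (R1): 2.745391% + 24.0396% + 17% = 43.784991%.

43.784991%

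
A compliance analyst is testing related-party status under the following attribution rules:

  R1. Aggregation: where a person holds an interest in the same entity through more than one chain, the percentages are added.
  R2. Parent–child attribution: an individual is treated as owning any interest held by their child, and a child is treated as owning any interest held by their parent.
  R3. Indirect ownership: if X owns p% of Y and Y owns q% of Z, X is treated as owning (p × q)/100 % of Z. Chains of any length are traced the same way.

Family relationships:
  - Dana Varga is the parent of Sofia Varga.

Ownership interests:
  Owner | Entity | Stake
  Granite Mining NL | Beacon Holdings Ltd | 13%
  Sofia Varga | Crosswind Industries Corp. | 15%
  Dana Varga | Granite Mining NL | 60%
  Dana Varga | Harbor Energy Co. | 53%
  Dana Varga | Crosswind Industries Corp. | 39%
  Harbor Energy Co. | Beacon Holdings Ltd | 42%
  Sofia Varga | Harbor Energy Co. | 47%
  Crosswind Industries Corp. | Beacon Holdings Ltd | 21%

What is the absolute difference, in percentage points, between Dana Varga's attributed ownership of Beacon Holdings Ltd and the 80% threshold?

18.86

By parent–child attribution (R2), Dana Varga is treated as also owning Sofia Varga's interest in Crosswind Industries Corp, giving 39% + 15% = 54%.
By parent–child attribution (R2), Dana Varga is treated as also owning Sofia Varga's interest in Harbor Energy Co, giving 53% + 47% = 100%.
Chain via Granite Mining NL (R3): 60% × 13% = 7.8% of Beacon Holdings Ltd.
Chain via Crosswind Industries Corp. (R3): 54% × 21% = 11.34% of Beacon Holdings Ltd.
Chain via Harbor Energy Co. (R3): 100% × 42% = 42% of Beacon Holdings Ltd.
Aggregating (R1): 7.8% + 11.34% + 42% = 61.14%.
61.14% falls short of the 80% threshold by 18.86 percentage points.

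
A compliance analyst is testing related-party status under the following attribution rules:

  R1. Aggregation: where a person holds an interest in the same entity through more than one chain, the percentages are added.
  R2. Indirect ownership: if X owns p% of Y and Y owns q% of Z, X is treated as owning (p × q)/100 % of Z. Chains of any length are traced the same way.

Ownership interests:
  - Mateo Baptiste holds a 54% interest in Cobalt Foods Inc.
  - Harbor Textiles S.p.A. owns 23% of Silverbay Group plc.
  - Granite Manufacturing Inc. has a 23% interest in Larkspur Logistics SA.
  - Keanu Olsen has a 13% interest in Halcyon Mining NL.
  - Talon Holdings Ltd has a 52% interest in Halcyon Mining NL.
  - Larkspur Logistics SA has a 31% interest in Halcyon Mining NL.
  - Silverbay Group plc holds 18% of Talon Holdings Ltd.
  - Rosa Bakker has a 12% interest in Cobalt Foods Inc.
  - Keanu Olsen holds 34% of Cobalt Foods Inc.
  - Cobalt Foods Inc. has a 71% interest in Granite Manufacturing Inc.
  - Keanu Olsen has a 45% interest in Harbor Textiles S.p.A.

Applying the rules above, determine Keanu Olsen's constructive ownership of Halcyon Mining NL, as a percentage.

Chain via Cobalt Foods Inc. → Granite Manufacturing Inc. → Larkspur Logistics SA (R2): 34% × 71% × 23% × 31% = 1.721182% of Halcyon Mining NL.
Chain via Harbor Textiles S.p.A. → Silverbay Group plc → Talon Holdings Ltd (R2): 45% × 23% × 18% × 52% = 0.96876% of Halcyon Mining NL.
Direct interest in Halcyon Mining NL: 13%.
Aggregating (R1): 1.721182% + 0.96876% + 13% = 15.689942%.

15.689942%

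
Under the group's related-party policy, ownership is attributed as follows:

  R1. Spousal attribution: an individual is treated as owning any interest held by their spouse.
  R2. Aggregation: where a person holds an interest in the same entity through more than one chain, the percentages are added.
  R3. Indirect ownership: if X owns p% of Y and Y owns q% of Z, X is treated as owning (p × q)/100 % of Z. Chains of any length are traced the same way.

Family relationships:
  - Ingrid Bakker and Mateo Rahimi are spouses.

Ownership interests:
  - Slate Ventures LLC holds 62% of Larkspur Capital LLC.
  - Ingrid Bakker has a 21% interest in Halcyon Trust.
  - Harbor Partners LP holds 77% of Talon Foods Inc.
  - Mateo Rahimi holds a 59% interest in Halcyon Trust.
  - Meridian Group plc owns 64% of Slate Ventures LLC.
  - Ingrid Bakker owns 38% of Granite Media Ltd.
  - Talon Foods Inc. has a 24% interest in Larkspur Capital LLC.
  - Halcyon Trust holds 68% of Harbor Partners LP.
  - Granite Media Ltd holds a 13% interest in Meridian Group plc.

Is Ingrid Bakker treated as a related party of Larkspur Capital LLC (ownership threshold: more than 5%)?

By spousal attribution (R1), Ingrid Bakker is treated as also owning Mateo Rahimi's interest in Halcyon Trust, giving 21% + 59% = 80%.
Chain via Granite Media Ltd → Meridian Group plc → Slate Ventures LLC (R3): 38% × 13% × 64% × 62% = 1.960192% of Larkspur Capital LLC.
Chain via Halcyon Trust → Harbor Partners LP → Talon Foods Inc. (R3): 80% × 68% × 77% × 24% = 10.05312% of Larkspur Capital LLC.
Aggregating (R2): 1.960192% + 10.05312% = 12.013312%.
12.013312% exceeds the 5% threshold, so Ingrid is a related party to Larkspur Capital LLC.

Yes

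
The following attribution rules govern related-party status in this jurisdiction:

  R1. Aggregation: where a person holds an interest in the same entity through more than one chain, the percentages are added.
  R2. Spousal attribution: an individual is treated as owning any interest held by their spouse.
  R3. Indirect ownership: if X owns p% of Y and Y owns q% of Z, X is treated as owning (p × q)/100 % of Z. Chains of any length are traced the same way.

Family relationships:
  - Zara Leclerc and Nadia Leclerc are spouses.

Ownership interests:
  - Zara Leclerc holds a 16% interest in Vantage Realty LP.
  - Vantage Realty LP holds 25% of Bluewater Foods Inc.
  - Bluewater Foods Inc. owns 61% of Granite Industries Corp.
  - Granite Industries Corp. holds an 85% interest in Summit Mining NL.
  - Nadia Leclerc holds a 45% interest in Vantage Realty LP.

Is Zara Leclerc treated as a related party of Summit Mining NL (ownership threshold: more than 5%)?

Yes

By spousal attribution (R2), Zara Leclerc is treated as also owning Nadia Leclerc's interest in Vantage Realty LP, giving 16% + 45% = 61%.
Chain via Vantage Realty LP → Bluewater Foods Inc. → Granite Industries Corp. (R3): 61% × 25% × 61% × 85% = 7.907125% of Summit Mining NL.
7.907125% exceeds the 5% threshold, so Zara is a related party to Summit Mining NL.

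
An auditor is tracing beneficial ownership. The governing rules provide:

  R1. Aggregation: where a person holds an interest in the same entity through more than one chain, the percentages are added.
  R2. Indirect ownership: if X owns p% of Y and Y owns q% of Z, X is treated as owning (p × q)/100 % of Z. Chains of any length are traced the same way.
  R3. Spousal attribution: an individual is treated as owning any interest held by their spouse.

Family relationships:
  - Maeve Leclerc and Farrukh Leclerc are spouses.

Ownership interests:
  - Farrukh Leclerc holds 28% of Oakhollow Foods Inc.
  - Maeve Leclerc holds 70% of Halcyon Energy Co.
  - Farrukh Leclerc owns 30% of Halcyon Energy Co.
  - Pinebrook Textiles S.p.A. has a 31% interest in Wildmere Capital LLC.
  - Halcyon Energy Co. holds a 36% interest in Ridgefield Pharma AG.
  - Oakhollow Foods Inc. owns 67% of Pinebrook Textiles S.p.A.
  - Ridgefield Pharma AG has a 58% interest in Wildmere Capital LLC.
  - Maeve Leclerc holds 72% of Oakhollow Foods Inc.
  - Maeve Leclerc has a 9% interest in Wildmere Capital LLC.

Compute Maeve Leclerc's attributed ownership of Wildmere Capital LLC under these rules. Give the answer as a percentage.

50.65%

By spousal attribution (R3), Maeve Leclerc is treated as also owning Farrukh Leclerc's interest in Oakhollow Foods Inc, giving 72% + 28% = 100%.
By spousal attribution (R3), Maeve Leclerc is treated as also owning Farrukh Leclerc's interest in Halcyon Energy Co, giving 70% + 30% = 100%.
Chain via Oakhollow Foods Inc. → Pinebrook Textiles S.p.A. (R2): 100% × 67% × 31% = 20.77% of Wildmere Capital LLC.
Chain via Halcyon Energy Co. → Ridgefield Pharma AG (R2): 100% × 36% × 58% = 20.88% of Wildmere Capital LLC.
Direct interest in Wildmere Capital LLC: 9%.
Aggregating (R1): 20.77% + 20.88% + 9% = 50.65%.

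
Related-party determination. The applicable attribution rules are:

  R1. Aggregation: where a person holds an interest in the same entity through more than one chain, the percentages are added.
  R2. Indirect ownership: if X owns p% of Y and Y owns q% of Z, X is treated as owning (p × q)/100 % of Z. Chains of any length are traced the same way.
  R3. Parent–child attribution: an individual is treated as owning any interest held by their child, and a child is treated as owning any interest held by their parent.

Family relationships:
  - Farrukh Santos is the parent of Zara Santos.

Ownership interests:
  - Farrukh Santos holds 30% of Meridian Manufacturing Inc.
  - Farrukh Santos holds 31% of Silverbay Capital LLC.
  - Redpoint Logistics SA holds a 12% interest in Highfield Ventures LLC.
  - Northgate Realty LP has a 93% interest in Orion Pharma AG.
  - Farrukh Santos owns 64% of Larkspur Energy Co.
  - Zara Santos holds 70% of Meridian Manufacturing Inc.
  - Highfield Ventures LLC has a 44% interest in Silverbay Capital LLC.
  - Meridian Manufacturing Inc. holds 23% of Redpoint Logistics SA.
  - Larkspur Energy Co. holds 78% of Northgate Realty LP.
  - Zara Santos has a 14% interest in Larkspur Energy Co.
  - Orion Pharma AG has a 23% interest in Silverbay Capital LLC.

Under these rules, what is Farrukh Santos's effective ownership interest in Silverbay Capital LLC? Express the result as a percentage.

45.228076%

By parent–child attribution (R3), Farrukh Santos is treated as also owning Zara Santos's interest in Larkspur Energy Co, giving 64% + 14% = 78%.
By parent–child attribution (R3), Farrukh Santos is treated as also owning Zara Santos's interest in Meridian Manufacturing Inc, giving 30% + 70% = 100%.
Chain via Larkspur Energy Co. → Northgate Realty LP → Orion Pharma AG (R2): 78% × 78% × 93% × 23% = 13.013676% of Silverbay Capital LLC.
Chain via Meridian Manufacturing Inc. → Redpoint Logistics SA → Highfield Ventures LLC (R2): 100% × 23% × 12% × 44% = 1.2144% of Silverbay Capital LLC.
Direct interest in Silverbay Capital LLC: 31%.
Aggregating (R1): 13.013676% + 1.2144% + 31% = 45.228076%.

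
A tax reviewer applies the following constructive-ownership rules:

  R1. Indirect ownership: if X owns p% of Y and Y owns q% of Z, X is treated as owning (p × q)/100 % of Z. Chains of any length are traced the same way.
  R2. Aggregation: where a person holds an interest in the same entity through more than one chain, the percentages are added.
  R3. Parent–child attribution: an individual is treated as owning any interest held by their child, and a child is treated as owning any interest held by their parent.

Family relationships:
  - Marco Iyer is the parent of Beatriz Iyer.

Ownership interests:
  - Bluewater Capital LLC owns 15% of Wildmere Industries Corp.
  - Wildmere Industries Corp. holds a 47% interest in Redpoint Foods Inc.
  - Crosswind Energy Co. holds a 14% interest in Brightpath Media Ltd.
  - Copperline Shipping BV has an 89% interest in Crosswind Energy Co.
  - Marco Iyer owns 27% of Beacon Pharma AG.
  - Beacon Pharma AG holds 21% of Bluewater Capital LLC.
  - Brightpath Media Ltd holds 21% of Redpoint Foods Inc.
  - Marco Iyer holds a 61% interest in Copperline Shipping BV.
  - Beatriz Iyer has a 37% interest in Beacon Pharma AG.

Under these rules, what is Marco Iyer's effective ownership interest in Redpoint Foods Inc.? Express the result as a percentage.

By parent–child attribution (R3), Marco Iyer is treated as also owning Beatriz Iyer's interest in Beacon Pharma AG, giving 27% + 37% = 64%.
Chain via Beacon Pharma AG → Bluewater Capital LLC → Wildmere Industries Corp. (R1): 64% × 21% × 15% × 47% = 0.94752% of Redpoint Foods Inc.
Chain via Copperline Shipping BV → Crosswind Energy Co. → Brightpath Media Ltd (R1): 61% × 89% × 14% × 21% = 1.596126% of Redpoint Foods Inc.
Aggregating (R2): 0.94752% + 1.596126% = 2.543646%.

2.543646%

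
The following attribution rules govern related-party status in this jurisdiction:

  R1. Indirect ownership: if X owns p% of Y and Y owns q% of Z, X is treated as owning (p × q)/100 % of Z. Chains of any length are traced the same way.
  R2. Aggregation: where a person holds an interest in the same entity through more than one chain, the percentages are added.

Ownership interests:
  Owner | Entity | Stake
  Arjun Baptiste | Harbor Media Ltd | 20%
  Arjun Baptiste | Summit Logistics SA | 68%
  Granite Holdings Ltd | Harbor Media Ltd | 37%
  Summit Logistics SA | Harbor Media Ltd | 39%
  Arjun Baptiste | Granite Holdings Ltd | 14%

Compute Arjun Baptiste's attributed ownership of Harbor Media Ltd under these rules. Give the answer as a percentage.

Chain via Summit Logistics SA (R1): 68% × 39% = 26.52% of Harbor Media Ltd.
Chain via Granite Holdings Ltd (R1): 14% × 37% = 5.18% of Harbor Media Ltd.
Direct interest in Harbor Media Ltd: 20%.
Aggregating (R2): 26.52% + 5.18% + 20% = 51.7%.

51.7%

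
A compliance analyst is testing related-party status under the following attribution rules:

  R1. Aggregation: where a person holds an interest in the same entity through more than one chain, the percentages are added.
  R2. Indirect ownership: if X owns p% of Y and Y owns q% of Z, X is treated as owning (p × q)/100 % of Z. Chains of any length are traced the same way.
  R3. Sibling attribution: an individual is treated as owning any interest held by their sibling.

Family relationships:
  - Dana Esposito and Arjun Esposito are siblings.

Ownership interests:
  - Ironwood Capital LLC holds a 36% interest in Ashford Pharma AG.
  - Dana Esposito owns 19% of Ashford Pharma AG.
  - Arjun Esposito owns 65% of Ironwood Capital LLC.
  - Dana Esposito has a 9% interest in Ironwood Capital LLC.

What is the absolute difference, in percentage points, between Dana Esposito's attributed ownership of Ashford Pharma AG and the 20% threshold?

By sibling attribution (R3), Dana Esposito is treated as also owning Arjun Esposito's interest in Ironwood Capital LLC, giving 9% + 65% = 74%.
Chain via Ironwood Capital LLC (R2): 74% × 36% = 26.64% of Ashford Pharma AG.
Direct interest in Ashford Pharma AG: 19%.
Aggregating (R1): 26.64% + 19% = 45.64%.
45.64% exceeds the 20% threshold by 25.64 percentage points.

25.64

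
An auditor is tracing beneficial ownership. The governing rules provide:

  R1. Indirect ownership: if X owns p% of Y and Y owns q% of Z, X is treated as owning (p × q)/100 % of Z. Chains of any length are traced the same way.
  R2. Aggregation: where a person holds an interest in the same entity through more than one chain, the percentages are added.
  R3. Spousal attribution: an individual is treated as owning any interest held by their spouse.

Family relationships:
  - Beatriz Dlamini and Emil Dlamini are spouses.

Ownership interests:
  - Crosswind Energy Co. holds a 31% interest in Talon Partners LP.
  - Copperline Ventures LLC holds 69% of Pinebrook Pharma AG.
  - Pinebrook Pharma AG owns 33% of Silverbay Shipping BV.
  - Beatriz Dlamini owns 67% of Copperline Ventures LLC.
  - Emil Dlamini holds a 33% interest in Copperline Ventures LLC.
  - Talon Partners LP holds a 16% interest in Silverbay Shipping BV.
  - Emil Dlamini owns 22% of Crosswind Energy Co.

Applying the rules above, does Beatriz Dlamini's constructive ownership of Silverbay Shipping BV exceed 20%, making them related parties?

By spousal attribution (R3), Beatriz Dlamini is treated as also owning Emil Dlamini's interest in Copperline Ventures LLC, giving 67% + 33% = 100%.
By spousal attribution (R3), Beatriz Dlamini is treated as owning Emil Dlamini's 22% interest in Crosswind Energy Co.
Chain via Copperline Ventures LLC → Pinebrook Pharma AG (R1): 100% × 69% × 33% = 22.77% of Silverbay Shipping BV.
Chain via Crosswind Energy Co. → Talon Partners LP (R1): 22% × 31% × 16% = 1.0912% of Silverbay Shipping BV.
Aggregating (R2): 22.77% + 1.0912% = 23.8612%.
23.8612% exceeds the 20% threshold, so Beatriz is a related party to Silverbay Shipping BV.

Yes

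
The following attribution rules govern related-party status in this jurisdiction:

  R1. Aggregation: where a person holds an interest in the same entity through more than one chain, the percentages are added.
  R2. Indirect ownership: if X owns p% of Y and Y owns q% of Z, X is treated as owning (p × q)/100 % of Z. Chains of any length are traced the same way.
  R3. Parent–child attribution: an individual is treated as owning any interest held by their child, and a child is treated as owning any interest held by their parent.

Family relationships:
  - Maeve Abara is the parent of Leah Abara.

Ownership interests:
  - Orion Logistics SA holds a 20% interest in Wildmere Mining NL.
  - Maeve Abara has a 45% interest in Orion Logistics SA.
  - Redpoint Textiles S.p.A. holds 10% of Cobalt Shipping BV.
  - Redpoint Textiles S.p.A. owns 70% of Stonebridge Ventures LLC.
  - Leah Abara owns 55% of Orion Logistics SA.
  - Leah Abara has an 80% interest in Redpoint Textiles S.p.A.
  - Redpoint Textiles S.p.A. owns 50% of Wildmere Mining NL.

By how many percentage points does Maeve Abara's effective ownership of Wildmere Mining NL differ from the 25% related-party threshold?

By parent–child attribution (R3), Maeve Abara is treated as also owning Leah Abara's interest in Orion Logistics SA, giving 45% + 55% = 100%.
By parent–child attribution (R3), Maeve Abara is treated as owning Leah Abara's 80% interest in Redpoint Textiles S.p.A.
Chain via Orion Logistics SA (R2): 100% × 20% = 20% of Wildmere Mining NL.
Chain via Redpoint Textiles S.p.A. (R2): 80% × 50% = 40% of Wildmere Mining NL.
Aggregating (R1): 20% + 40% = 60%.
60% exceeds the 25% threshold by 35 percentage points.

35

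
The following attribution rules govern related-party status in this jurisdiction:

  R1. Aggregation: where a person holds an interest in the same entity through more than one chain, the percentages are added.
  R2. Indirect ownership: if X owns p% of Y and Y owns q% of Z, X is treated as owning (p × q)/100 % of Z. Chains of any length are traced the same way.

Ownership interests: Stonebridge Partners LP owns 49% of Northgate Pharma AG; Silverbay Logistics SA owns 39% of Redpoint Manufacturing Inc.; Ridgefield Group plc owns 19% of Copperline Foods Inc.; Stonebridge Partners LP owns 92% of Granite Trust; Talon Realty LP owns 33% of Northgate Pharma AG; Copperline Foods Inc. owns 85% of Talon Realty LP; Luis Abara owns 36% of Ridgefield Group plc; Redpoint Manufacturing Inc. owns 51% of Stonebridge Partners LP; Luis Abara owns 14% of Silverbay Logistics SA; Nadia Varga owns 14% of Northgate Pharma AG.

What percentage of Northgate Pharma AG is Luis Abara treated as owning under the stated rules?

Chain via Ridgefield Group plc → Copperline Foods Inc. → Talon Realty LP (R2): 36% × 19% × 85% × 33% = 1.91862% of Northgate Pharma AG.
Chain via Silverbay Logistics SA → Redpoint Manufacturing Inc. → Stonebridge Partners LP (R2): 14% × 39% × 51% × 49% = 1.364454% of Northgate Pharma AG.
Aggregating (R1): 1.91862% + 1.364454% = 3.283074%.

3.283074%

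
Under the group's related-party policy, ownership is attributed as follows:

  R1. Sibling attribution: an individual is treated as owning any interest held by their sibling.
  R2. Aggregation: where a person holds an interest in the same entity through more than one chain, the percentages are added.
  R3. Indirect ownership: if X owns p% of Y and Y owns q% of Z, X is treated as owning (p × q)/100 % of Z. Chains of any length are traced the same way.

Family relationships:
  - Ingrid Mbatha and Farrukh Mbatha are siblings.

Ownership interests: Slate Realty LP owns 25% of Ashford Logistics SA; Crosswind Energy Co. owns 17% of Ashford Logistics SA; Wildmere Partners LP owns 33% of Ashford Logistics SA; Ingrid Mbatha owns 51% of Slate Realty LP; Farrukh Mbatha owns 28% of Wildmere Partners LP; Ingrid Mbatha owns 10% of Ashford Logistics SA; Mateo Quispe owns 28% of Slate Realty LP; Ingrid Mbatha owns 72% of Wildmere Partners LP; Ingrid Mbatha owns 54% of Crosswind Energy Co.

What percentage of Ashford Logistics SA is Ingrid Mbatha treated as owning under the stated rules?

64.93%

By sibling attribution (R1), Ingrid Mbatha is treated as also owning Farrukh Mbatha's interest in Wildmere Partners LP, giving 72% + 28% = 100%.
Chain via Wildmere Partners LP (R3): 100% × 33% = 33% of Ashford Logistics SA.
Chain via Slate Realty LP (R3): 51% × 25% = 12.75% of Ashford Logistics SA.
Chain via Crosswind Energy Co. (R3): 54% × 17% = 9.18% of Ashford Logistics SA.
Direct interest in Ashford Logistics SA: 10%.
Aggregating (R2): 33% + 12.75% + 9.18% + 10% = 64.93%.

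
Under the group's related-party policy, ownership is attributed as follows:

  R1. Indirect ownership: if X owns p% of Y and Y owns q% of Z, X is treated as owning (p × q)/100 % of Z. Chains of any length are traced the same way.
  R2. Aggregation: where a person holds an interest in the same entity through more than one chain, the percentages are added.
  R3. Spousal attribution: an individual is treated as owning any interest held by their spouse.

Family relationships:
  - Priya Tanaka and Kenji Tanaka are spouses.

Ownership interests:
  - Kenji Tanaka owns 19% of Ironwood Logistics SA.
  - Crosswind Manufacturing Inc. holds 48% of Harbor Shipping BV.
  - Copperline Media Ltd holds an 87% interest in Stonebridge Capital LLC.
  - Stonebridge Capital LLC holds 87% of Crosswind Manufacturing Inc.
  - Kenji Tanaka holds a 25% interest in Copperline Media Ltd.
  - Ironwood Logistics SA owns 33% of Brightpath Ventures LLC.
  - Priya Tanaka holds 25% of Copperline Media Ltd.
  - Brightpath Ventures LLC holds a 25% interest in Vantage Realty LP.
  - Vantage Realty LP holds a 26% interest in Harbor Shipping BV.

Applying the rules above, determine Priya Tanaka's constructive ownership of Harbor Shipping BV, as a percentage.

By spousal attribution (R3), Priya Tanaka is treated as also owning Kenji Tanaka's interest in Copperline Media Ltd, giving 25% + 25% = 50%.
By spousal attribution (R3), Priya Tanaka is treated as owning Kenji Tanaka's 19% interest in Ironwood Logistics SA.
Chain via Copperline Media Ltd → Stonebridge Capital LLC → Crosswind Manufacturing Inc. (R1): 50% × 87% × 87% × 48% = 18.1656% of Harbor Shipping BV.
Chain via Ironwood Logistics SA → Brightpath Ventures LLC → Vantage Realty LP (R1): 19% × 33% × 25% × 26% = 0.40755% of Harbor Shipping BV.
Aggregating (R2): 18.1656% + 0.40755% = 18.57315%.

18.57315%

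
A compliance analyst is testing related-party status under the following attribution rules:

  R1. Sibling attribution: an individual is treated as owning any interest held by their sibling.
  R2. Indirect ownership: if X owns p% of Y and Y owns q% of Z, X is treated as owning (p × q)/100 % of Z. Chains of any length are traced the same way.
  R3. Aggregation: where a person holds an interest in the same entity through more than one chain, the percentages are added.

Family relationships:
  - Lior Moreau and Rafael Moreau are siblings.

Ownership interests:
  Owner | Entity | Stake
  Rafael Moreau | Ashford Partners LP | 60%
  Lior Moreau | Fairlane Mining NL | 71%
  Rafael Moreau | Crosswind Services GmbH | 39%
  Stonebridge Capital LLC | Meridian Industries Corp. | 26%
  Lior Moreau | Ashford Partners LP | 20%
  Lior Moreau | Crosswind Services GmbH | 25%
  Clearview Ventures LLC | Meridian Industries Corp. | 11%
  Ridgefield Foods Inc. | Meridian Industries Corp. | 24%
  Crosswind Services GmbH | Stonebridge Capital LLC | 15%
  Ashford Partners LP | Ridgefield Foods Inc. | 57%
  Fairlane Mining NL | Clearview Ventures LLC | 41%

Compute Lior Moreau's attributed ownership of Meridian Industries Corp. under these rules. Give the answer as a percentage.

16.6421%

By sibling attribution (R1), Lior Moreau is treated as also owning Rafael Moreau's interest in Ashford Partners LP, giving 20% + 60% = 80%.
By sibling attribution (R1), Lior Moreau is treated as also owning Rafael Moreau's interest in Crosswind Services GmbH, giving 25% + 39% = 64%.
Chain via Ashford Partners LP → Ridgefield Foods Inc. (R2): 80% × 57% × 24% = 10.944% of Meridian Industries Corp.
Chain via Crosswind Services GmbH → Stonebridge Capital LLC (R2): 64% × 15% × 26% = 2.496% of Meridian Industries Corp.
Chain via Fairlane Mining NL → Clearview Ventures LLC (R2): 71% × 41% × 11% = 3.2021% of Meridian Industries Corp.
Aggregating (R3): 10.944% + 2.496% + 3.2021% = 16.6421%.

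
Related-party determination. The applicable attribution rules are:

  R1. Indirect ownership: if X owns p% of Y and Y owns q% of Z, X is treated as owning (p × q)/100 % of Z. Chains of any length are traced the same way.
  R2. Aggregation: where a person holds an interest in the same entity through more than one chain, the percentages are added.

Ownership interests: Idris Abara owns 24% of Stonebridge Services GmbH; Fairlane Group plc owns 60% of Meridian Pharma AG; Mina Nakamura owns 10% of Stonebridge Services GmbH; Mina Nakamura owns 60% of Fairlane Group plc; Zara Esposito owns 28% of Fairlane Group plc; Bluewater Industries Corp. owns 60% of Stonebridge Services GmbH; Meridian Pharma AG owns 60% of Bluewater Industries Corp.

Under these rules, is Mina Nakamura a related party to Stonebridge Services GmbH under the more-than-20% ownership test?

Chain via Fairlane Group plc → Meridian Pharma AG → Bluewater Industries Corp. (R1): 60% × 60% × 60% × 60% = 12.96% of Stonebridge Services GmbH.
Direct interest in Stonebridge Services GmbH: 10%.
Aggregating (R2): 12.96% + 10% = 22.96%.
22.96% exceeds the 20% threshold, so Mina is a related party to Stonebridge Services GmbH.

Yes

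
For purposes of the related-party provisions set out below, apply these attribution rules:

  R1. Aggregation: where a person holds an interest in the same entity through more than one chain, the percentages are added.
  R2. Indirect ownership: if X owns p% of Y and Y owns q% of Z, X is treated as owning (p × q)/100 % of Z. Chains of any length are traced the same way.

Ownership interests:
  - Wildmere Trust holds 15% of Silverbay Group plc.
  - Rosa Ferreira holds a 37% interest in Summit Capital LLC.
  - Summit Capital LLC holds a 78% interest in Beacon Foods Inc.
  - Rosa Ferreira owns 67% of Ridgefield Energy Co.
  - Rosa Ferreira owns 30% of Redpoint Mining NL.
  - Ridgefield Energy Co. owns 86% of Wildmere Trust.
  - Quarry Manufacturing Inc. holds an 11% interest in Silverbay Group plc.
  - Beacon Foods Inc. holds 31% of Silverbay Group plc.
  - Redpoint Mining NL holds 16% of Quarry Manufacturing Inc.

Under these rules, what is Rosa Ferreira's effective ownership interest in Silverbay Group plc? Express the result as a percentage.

18.1176%

Chain via Ridgefield Energy Co. → Wildmere Trust (R2): 67% × 86% × 15% = 8.643% of Silverbay Group plc.
Chain via Redpoint Mining NL → Quarry Manufacturing Inc. (R2): 30% × 16% × 11% = 0.528% of Silverbay Group plc.
Chain via Summit Capital LLC → Beacon Foods Inc. (R2): 37% × 78% × 31% = 8.9466% of Silverbay Group plc.
Aggregating (R1): 8.643% + 0.528% + 8.9466% = 18.1176%.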